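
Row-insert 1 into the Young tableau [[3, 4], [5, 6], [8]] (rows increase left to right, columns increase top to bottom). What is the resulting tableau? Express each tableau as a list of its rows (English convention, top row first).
In row 1, 1 replaces 3 (the leftmost entry greater than 1); 3 is bumped to row 2. In row 2, 3 replaces 5 (the leftmost entry greater than 3); 5 is bumped to row 3. In row 3, 5 replaces 8 (the leftmost entry greater than 5); 8 is bumped to row 4. 8 starts a new row 4. The new tableau is [[1, 4], [3, 6], [5], [8]].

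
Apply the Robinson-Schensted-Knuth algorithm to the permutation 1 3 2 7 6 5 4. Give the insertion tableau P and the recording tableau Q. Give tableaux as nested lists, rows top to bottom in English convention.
P = [[1, 2, 4], [3, 5], [6], [7]], Q = [[1, 2, 4], [3, 5], [6], [7]]

Insert each entry of the permutation into P by Schensted row insertion, recording in Q the position of each new cell.

After inserting 1: P = [[1]].
After inserting 3: P = [[1, 3]].
After inserting 2: P = [[1, 2], [3]].
After inserting 7: P = [[1, 2, 7], [3]].
After inserting 6: P = [[1, 2, 6], [3, 7]].
After inserting 5: P = [[1, 2, 5], [3, 6], [7]].
After inserting 4: P = [[1, 2, 4], [3, 5], [6], [7]].

So P = [[1, 2, 4], [3, 5], [6], [7]], Q = [[1, 2, 4], [3, 5], [6], [7]].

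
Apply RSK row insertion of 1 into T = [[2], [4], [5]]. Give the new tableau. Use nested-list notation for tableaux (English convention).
[[1], [2], [4], [5]]

In row 1, 1 replaces 2 (the leftmost entry greater than 1); 2 is bumped to row 2. In row 2, 2 replaces 4 (the leftmost entry greater than 2); 4 is bumped to row 3. In row 3, 4 replaces 5 (the leftmost entry greater than 4); 5 is bumped to row 4. 5 starts a new row 4. The new tableau is [[1], [2], [4], [5]].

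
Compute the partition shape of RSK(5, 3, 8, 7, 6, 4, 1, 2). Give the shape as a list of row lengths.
Row-insert each entry into an empty tableau.

After inserting 5: P = [[5]].
After inserting 3: P = [[3], [5]].
After inserting 8: P = [[3, 8], [5]].
After inserting 7: P = [[3, 7], [5, 8]].
After inserting 6: P = [[3, 6], [5, 7], [8]].
After inserting 4: P = [[3, 4], [5, 6], [7], [8]].
After inserting 1: P = [[1, 4], [3, 6], [5], [7], [8]].
After inserting 2: P = [[1, 2], [3, 4], [5, 6], [7], [8]].

The final insertion tableau P = [[1, 2], [3, 4], [5, 6], [7], [8]] has shape [2, 2, 2, 1, 1].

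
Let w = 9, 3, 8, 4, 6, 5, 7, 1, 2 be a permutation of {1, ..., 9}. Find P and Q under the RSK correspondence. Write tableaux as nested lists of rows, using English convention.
P = [[1, 2, 5, 7], [3, 4], [6], [8], [9]], Q = [[1, 3, 5, 7], [2, 9], [4], [6], [8]]

Insert each entry of the permutation into P by Schensted row insertion, recording in Q the position of each new cell.

After inserting 9: P = [[9]].
After inserting 3: P = [[3], [9]].
After inserting 8: P = [[3, 8], [9]].
After inserting 4: P = [[3, 4], [8], [9]].
After inserting 6: P = [[3, 4, 6], [8], [9]].
After inserting 5: P = [[3, 4, 5], [6], [8], [9]].
After inserting 7: P = [[3, 4, 5, 7], [6], [8], [9]].
After inserting 1: P = [[1, 4, 5, 7], [3], [6], [8], [9]].
After inserting 2: P = [[1, 2, 5, 7], [3, 4], [6], [8], [9]].

So P = [[1, 2, 5, 7], [3, 4], [6], [8], [9]], Q = [[1, 3, 5, 7], [2, 9], [4], [6], [8]].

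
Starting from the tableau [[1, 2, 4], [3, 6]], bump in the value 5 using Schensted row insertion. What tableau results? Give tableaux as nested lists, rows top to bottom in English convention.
[[1, 2, 4, 5], [3, 6]]

5 is larger than every entry of row 1, so it is appended to row 1. The new tableau is [[1, 2, 4, 5], [3, 6]].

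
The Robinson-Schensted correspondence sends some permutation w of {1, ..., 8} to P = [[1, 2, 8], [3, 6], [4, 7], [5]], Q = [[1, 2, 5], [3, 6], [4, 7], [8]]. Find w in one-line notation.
Reverse RSK: for i = n, n-1, ..., 1, locate i in Q, remove the corresponding corner cell from P, and reverse-bump its entry up through P; the value ejected from row 1 is w(i).

So w = 5 7 4 1 8 6 3 2.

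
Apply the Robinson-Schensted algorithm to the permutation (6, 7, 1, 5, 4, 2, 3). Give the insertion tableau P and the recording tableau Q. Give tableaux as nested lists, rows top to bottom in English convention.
P = [[1, 2, 3], [4, 7], [5], [6]], Q = [[1, 2, 7], [3, 4], [5], [6]]

Insert each entry of the permutation into P by Schensted row insertion, recording in Q the position of each new cell.

Insert 6: appended to row 1. P = [[6]].
Insert 7: appended to row 1. P = [[6, 7]].
Insert 1: 1 bumps 6 from row 1; 6 starts row 2. P = [[1, 7], [6]].
Insert 5: 5 bumps 7 from row 1; 7 appends to row 2. P = [[1, 5], [6, 7]].
Insert 4: 4 bumps 5 from row 1; 5 bumps 6 from row 2; 6 starts row 3. P = [[1, 4], [5, 7], [6]].
Insert 2: 2 bumps 4 from row 1; 4 bumps 5 from row 2; 5 bumps 6 from row 3; 6 starts row 4. P = [[1, 2], [4, 7], [5], [6]].
Insert 3: appended to row 1. P = [[1, 2, 3], [4, 7], [5], [6]].

So P = [[1, 2, 3], [4, 7], [5], [6]], Q = [[1, 2, 7], [3, 4], [5], [6]].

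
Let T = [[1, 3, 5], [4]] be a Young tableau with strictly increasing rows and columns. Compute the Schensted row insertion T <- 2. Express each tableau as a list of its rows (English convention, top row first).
[[1, 2, 5], [3], [4]]

In row 1, 2 replaces 3 (the leftmost entry greater than 2); 3 is bumped to row 2. In row 2, 3 replaces 4 (the leftmost entry greater than 3); 4 is bumped to row 3. 4 starts a new row 3. The new tableau is [[1, 2, 5], [3], [4]].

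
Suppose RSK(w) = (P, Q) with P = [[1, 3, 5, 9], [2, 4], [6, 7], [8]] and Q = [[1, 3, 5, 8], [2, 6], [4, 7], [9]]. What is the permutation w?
6 2 4 1 8 7 5 9 3

Reverse RSK: for i = n, n-1, ..., 1, locate i in Q, remove the corresponding corner cell from P, and reverse-bump its entry up through P; the value ejected from row 1 is w(i).

So w = 6 2 4 1 8 7 5 9 3.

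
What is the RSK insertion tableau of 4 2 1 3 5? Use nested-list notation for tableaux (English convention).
After inserting 4: P = [[4]].
After inserting 2: P = [[2], [4]].
After inserting 1: P = [[1], [2], [4]].
After inserting 3: P = [[1, 3], [2], [4]].
After inserting 5: P = [[1, 3, 5], [2], [4]].

So P = [[1, 3, 5], [2], [4]].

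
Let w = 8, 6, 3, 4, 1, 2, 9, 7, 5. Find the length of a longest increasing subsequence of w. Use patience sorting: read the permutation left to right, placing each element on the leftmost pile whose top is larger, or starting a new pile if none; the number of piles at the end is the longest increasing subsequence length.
8: new pile. tops = [8]
6: onto pile 1 (replacing 8). tops = [6]
3: onto pile 1 (replacing 6). tops = [3]
4: new pile. tops = [3, 4]
1: onto pile 1 (replacing 3). tops = [1, 4]
2: onto pile 2 (replacing 4). tops = [1, 2]
9: new pile. tops = [1, 2, 9]
7: onto pile 3 (replacing 9). tops = [1, 2, 7]
5: onto pile 3 (replacing 7). tops = [1, 2, 5]

3 piles, so the longest increasing subsequence has length 3.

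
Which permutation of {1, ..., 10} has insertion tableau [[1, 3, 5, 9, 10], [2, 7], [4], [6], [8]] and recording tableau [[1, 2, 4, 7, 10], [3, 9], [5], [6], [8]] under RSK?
Reverse the RSK construction: for i from n down to 1, find the cell of Q containing i, remove the entry at that cell from P, and reverse-bump it up through P; the value ejected from row 1 is w(i).

Step i=10: Q has 10 at row 1, column 5; remove that cell from P, ejecting 10. So w(10) = 10. P is now [[1, 3, 5, 9], [2, 7], [4], [6], [8]].
Step i=9: Q has 9 at row 2, column 2; remove 7 from row 2 of P and reverse-bump: 7 enters row 1 and ejects 5. So w(9) = 5. P is now [[1, 3, 7, 9], [2], [4], [6], [8]].
Step i=8: Q has 8 at row 5, column 1; remove 8 from row 5 of P and reverse-bump: 8 enters row 4 and ejects 6; 6 enters row 3 and ejects 4; 4 enters row 2 and ejects 2; 2 enters row 1 and ejects 1. So w(8) = 1. P is now [[2, 3, 7, 9], [4], [6], [8]].
Step i=7: Q has 7 at row 1, column 4; remove that cell from P, ejecting 9. So w(7) = 9. P is now [[2, 3, 7], [4], [6], [8]].
Step i=6: Q has 6 at row 4, column 1; remove 8 from row 4 of P and reverse-bump: 8 enters row 3 and ejects 6; 6 enters row 2 and ejects 4; 4 enters row 1 and ejects 3. So w(6) = 3. P is now [[2, 4, 7], [6], [8]].
Step i=5: Q has 5 at row 3, column 1; remove 8 from row 3 of P and reverse-bump: 8 enters row 2 and ejects 6; 6 enters row 1 and ejects 4. So w(5) = 4. P is now [[2, 6, 7], [8]].
Step i=4: Q has 4 at row 1, column 3; remove that cell from P, ejecting 7. So w(4) = 7. P is now [[2, 6], [8]].
Step i=3: Q has 3 at row 2, column 1; remove 8 from row 2 of P and reverse-bump: 8 enters row 1 and ejects 6. So w(3) = 6. P is now [[2, 8]].
Step i=2: Q has 2 at row 1, column 2; remove that cell from P, ejecting 8. So w(2) = 8. P is now [[2]].
Step i=1: Q has 1 at row 1, column 1; remove that cell from P, ejecting 2. So w(1) = 2. P is now [].

So w = 2 8 6 7 4 3 9 1 5 10.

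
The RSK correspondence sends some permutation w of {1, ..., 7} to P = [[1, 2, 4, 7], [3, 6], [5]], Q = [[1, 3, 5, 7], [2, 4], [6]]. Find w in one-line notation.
Reverse RSK: for i = n, n-1, ..., 1, locate i in Q, remove the corresponding corner cell from P, and reverse-bump its entry up through P; the value ejected from row 1 is w(i).

So w = 5 1 6 3 4 2 7.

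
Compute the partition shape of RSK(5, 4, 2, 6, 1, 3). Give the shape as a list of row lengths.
Row-insert each entry into an empty tableau.

After inserting 5: P = [[5]].
After inserting 4: P = [[4], [5]].
After inserting 2: P = [[2], [4], [5]].
After inserting 6: P = [[2, 6], [4], [5]].
After inserting 1: P = [[1, 6], [2], [4], [5]].
After inserting 3: P = [[1, 3], [2, 6], [4], [5]].

The final insertion tableau P = [[1, 3], [2, 6], [4], [5]] has shape [2, 2, 1, 1].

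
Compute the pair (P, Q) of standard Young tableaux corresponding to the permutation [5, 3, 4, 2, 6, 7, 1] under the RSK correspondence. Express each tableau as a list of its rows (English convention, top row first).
Insert each entry of the permutation into P by Schensted row insertion, recording in Q the position of each new cell.

After inserting 5: P = [[5]].
After inserting 3: P = [[3], [5]].
After inserting 4: P = [[3, 4], [5]].
After inserting 2: P = [[2, 4], [3], [5]].
After inserting 6: P = [[2, 4, 6], [3], [5]].
After inserting 7: P = [[2, 4, 6, 7], [3], [5]].
After inserting 1: P = [[1, 4, 6, 7], [2], [3], [5]].

So P = [[1, 4, 6, 7], [2], [3], [5]], Q = [[1, 3, 5, 6], [2], [4], [7]].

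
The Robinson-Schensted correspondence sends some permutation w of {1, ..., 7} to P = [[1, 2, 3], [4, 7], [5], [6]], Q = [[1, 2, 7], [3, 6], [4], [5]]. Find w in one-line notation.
Reverse RSK: for i = n, n-1, ..., 1, locate i in Q, remove the corresponding corner cell from P, and reverse-bump its entry up through P; the value ejected from row 1 is w(i).

So w = 6 7 5 4 1 2 3.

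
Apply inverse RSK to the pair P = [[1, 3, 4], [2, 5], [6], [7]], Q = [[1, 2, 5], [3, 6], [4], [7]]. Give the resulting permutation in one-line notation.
2 7 3 1 6 5 4

Reverse RSK: for i = n, n-1, ..., 1, locate i in Q, remove the corresponding corner cell from P, and reverse-bump its entry up through P; the value ejected from row 1 is w(i).

So w = 2 7 3 1 6 5 4.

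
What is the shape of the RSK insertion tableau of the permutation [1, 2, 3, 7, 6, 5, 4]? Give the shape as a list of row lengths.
Row-insert each entry into an empty tableau.

After inserting 1: P = [[1]].
After inserting 2: P = [[1, 2]].
After inserting 3: P = [[1, 2, 3]].
After inserting 7: P = [[1, 2, 3, 7]].
After inserting 6: P = [[1, 2, 3, 6], [7]].
After inserting 5: P = [[1, 2, 3, 5], [6], [7]].
After inserting 4: P = [[1, 2, 3, 4], [5], [6], [7]].

The final insertion tableau P = [[1, 2, 3, 4], [5], [6], [7]] has shape [4, 1, 1, 1].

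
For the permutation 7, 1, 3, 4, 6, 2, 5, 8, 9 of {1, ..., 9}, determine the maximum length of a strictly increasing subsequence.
6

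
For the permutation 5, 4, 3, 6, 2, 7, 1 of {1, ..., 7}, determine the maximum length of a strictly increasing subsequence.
3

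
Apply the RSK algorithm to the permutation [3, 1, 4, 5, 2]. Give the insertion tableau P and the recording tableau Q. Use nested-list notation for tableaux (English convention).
P = [[1, 2, 5], [3, 4]], Q = [[1, 3, 4], [2, 5]]

Insert each entry of the permutation into P by Schensted row insertion, recording in Q the position of each new cell.

Insert 3: appended to row 1. P = [[3]].
Insert 1: 1 bumps 3 from row 1; 3 starts row 2. P = [[1], [3]].
Insert 4: appended to row 1. P = [[1, 4], [3]].
Insert 5: appended to row 1. P = [[1, 4, 5], [3]].
Insert 2: 2 bumps 4 from row 1; 4 appends to row 2. P = [[1, 2, 5], [3, 4]].

So P = [[1, 2, 5], [3, 4]], Q = [[1, 3, 4], [2, 5]].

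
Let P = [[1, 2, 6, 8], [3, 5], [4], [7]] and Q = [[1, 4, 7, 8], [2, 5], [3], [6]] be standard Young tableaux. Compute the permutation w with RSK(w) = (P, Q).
Reverse the RSK construction: for i from n down to 1, find the cell of Q containing i, remove the entry at that cell from P, and reverse-bump it up through P; the value ejected from row 1 is w(i).

Step i=8: Q has 8 at row 1, column 4; remove that cell from P, ejecting 8. So w(8) = 8. P is now [[1, 2, 6], [3, 5], [4], [7]].
Step i=7: Q has 7 at row 1, column 3; remove that cell from P, ejecting 6. So w(7) = 6. P is now [[1, 2], [3, 5], [4], [7]].
Step i=6: Q has 6 at row 4, column 1; remove 7 from row 4 of P and reverse-bump: 7 enters row 3 and ejects 4; 4 enters row 2 and ejects 3; 3 enters row 1 and ejects 2. So w(6) = 2. P is now [[1, 3], [4, 5], [7]].
Step i=5: Q has 5 at row 2, column 2; remove 5 from row 2 of P and reverse-bump: 5 enters row 1 and ejects 3. So w(5) = 3. P is now [[1, 5], [4], [7]].
Step i=4: Q has 4 at row 1, column 2; remove that cell from P, ejecting 5. So w(4) = 5. P is now [[1], [4], [7]].
Step i=3: Q has 3 at row 3, column 1; remove 7 from row 3 of P and reverse-bump: 7 enters row 2 and ejects 4; 4 enters row 1 and ejects 1. So w(3) = 1. P is now [[4], [7]].
Step i=2: Q has 2 at row 2, column 1; remove 7 from row 2 of P and reverse-bump: 7 enters row 1 and ejects 4. So w(2) = 4. P is now [[7]].
Step i=1: Q has 1 at row 1, column 1; remove that cell from P, ejecting 7. So w(1) = 7. P is now [].

So w = 7 4 1 5 3 2 6 8.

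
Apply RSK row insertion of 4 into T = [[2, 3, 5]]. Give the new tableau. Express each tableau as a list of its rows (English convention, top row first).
[[2, 3, 4], [5]]

In row 1, 4 replaces 5 (the leftmost entry greater than 4); 5 is bumped to row 2. 5 starts a new row 2. The new tableau is [[2, 3, 4], [5]].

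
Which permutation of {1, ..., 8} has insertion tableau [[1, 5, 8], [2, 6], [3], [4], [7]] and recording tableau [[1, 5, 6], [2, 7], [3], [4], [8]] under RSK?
7 4 3 2 6 8 5 1

Reverse the RSK construction: for i from n down to 1, find the cell of Q containing i, remove the entry at that cell from P, and reverse-bump it up through P; the value ejected from row 1 is w(i).

Step i=8: Q has 8 at row 5, column 1; remove 7 from row 5 of P and reverse-bump: 7 enters row 4 and ejects 4; 4 enters row 3 and ejects 3; 3 enters row 2 and ejects 2; 2 enters row 1 and ejects 1. So w(8) = 1. P is now [[2, 5, 8], [3, 6], [4], [7]].
Step i=7: Q has 7 at row 2, column 2; remove 6 from row 2 of P and reverse-bump: 6 enters row 1 and ejects 5. So w(7) = 5. P is now [[2, 6, 8], [3], [4], [7]].
Step i=6: Q has 6 at row 1, column 3; remove that cell from P, ejecting 8. So w(6) = 8. P is now [[2, 6], [3], [4], [7]].
Step i=5: Q has 5 at row 1, column 2; remove that cell from P, ejecting 6. So w(5) = 6. P is now [[2], [3], [4], [7]].
Step i=4: Q has 4 at row 4, column 1; remove 7 from row 4 of P and reverse-bump: 7 enters row 3 and ejects 4; 4 enters row 2 and ejects 3; 3 enters row 1 and ejects 2. So w(4) = 2. P is now [[3], [4], [7]].
Step i=3: Q has 3 at row 3, column 1; remove 7 from row 3 of P and reverse-bump: 7 enters row 2 and ejects 4; 4 enters row 1 and ejects 3. So w(3) = 3. P is now [[4], [7]].
Step i=2: Q has 2 at row 2, column 1; remove 7 from row 2 of P and reverse-bump: 7 enters row 1 and ejects 4. So w(2) = 4. P is now [[7]].
Step i=1: Q has 1 at row 1, column 1; remove that cell from P, ejecting 7. So w(1) = 7. P is now [].

So w = 7 4 3 2 6 8 5 1.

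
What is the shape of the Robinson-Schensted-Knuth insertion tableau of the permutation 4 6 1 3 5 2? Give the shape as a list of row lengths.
Row-insert each entry into an empty tableau.

After inserting 4: P = [[4]].
After inserting 6: P = [[4, 6]].
After inserting 1: P = [[1, 6], [4]].
After inserting 3: P = [[1, 3], [4, 6]].
After inserting 5: P = [[1, 3, 5], [4, 6]].
After inserting 2: P = [[1, 2, 5], [3, 6], [4]].

The final insertion tableau P = [[1, 2, 5], [3, 6], [4]] has shape [3, 2, 1].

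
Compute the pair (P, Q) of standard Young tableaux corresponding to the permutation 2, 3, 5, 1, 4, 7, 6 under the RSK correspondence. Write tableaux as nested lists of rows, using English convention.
P = [[1, 3, 4, 6], [2, 5, 7]], Q = [[1, 2, 3, 6], [4, 5, 7]]

Insert each entry of the permutation into P by Schensted row insertion, recording in Q the position of each new cell.

Insert 2: appended to row 1. P = [[2]], Q = [[1]].
Insert 3: appended to row 1. P = [[2, 3]], Q = [[1, 2]].
Insert 5: appended to row 1. P = [[2, 3, 5]], Q = [[1, 2, 3]].
Insert 1: 1 bumps 2 from row 1; 2 starts row 2. P = [[1, 3, 5], [2]], Q = [[1, 2, 3], [4]].
Insert 4: 4 bumps 5 from row 1; 5 appends to row 2. P = [[1, 3, 4], [2, 5]], Q = [[1, 2, 3], [4, 5]].
Insert 7: appended to row 1. P = [[1, 3, 4, 7], [2, 5]], Q = [[1, 2, 3, 6], [4, 5]].
Insert 6: 6 bumps 7 from row 1; 7 appends to row 2. P = [[1, 3, 4, 6], [2, 5, 7]], Q = [[1, 2, 3, 6], [4, 5, 7]].

So P = [[1, 3, 4, 6], [2, 5, 7]], Q = [[1, 2, 3, 6], [4, 5, 7]].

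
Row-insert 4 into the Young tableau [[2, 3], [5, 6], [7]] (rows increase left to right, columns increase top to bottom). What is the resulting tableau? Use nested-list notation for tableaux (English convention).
[[2, 3, 4], [5, 6], [7]]

4 is larger than every entry of row 1, so it is appended to row 1. The new tableau is [[2, 3, 4], [5, 6], [7]].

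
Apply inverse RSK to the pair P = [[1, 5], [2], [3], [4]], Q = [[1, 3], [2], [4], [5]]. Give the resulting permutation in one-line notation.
Reverse the RSK construction: for i from n down to 1, find the cell of Q containing i, remove the entry at that cell from P, and reverse-bump it up through P; the value ejected from row 1 is w(i).

Step i=5: Q has 5 at row 4, column 1; remove 4 from row 4 of P and reverse-bump: 4 enters row 3 and ejects 3; 3 enters row 2 and ejects 2; 2 enters row 1 and ejects 1. So w(5) = 1. P is now [[2, 5], [3], [4]].
Step i=4: Q has 4 at row 3, column 1; remove 4 from row 3 of P and reverse-bump: 4 enters row 2 and ejects 3; 3 enters row 1 and ejects 2. So w(4) = 2. P is now [[3, 5], [4]].
Step i=3: Q has 3 at row 1, column 2; remove that cell from P, ejecting 5. So w(3) = 5. P is now [[3], [4]].
Step i=2: Q has 2 at row 2, column 1; remove 4 from row 2 of P and reverse-bump: 4 enters row 1 and ejects 3. So w(2) = 3. P is now [[4]].
Step i=1: Q has 1 at row 1, column 1; remove that cell from P, ejecting 4. So w(1) = 4. P is now [].

So w = 4 3 5 2 1.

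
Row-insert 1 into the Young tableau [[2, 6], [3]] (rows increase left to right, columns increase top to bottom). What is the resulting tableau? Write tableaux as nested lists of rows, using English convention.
In row 1, 1 replaces 2 (the leftmost entry greater than 1); 2 is bumped to row 2. In row 2, 2 replaces 3 (the leftmost entry greater than 2); 3 is bumped to row 3. 3 starts a new row 3. The new tableau is [[1, 6], [2], [3]].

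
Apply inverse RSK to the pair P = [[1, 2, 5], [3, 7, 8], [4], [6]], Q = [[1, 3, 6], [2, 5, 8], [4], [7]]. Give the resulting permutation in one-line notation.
6 4 7 1 3 8 2 5

Reverse the RSK construction: for i from n down to 1, find the cell of Q containing i, remove the entry at that cell from P, and reverse-bump it up through P; the value ejected from row 1 is w(i).

Step i=8: Q has 8 at row 2, column 3; remove 8 from row 2 of P and reverse-bump: 8 enters row 1 and ejects 5. So w(8) = 5. P is now [[1, 2, 8], [3, 7], [4], [6]].
Step i=7: Q has 7 at row 4, column 1; remove 6 from row 4 of P and reverse-bump: 6 enters row 3 and ejects 4; 4 enters row 2 and ejects 3; 3 enters row 1 and ejects 2. So w(7) = 2. P is now [[1, 3, 8], [4, 7], [6]].
Step i=6: Q has 6 at row 1, column 3; remove that cell from P, ejecting 8. So w(6) = 8. P is now [[1, 3], [4, 7], [6]].
Step i=5: Q has 5 at row 2, column 2; remove 7 from row 2 of P and reverse-bump: 7 enters row 1 and ejects 3. So w(5) = 3. P is now [[1, 7], [4], [6]].
Step i=4: Q has 4 at row 3, column 1; remove 6 from row 3 of P and reverse-bump: 6 enters row 2 and ejects 4; 4 enters row 1 and ejects 1. So w(4) = 1. P is now [[4, 7], [6]].
Step i=3: Q has 3 at row 1, column 2; remove that cell from P, ejecting 7. So w(3) = 7. P is now [[4], [6]].
Step i=2: Q has 2 at row 2, column 1; remove 6 from row 2 of P and reverse-bump: 6 enters row 1 and ejects 4. So w(2) = 4. P is now [[6]].
Step i=1: Q has 1 at row 1, column 1; remove that cell from P, ejecting 6. So w(1) = 6. P is now [].

So w = 6 4 7 1 3 8 2 5.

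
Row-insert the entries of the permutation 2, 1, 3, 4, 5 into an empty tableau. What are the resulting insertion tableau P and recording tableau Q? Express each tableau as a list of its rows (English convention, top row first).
Insert each entry of the permutation into P by Schensted row insertion, recording in Q the position of each new cell.

Insert 2: appended to row 1. P = [[2]].
Insert 1: 1 bumps 2 from row 1; 2 starts row 2. P = [[1], [2]].
Insert 3: appended to row 1. P = [[1, 3], [2]].
Insert 4: appended to row 1. P = [[1, 3, 4], [2]].
Insert 5: appended to row 1. P = [[1, 3, 4, 5], [2]].

So P = [[1, 3, 4, 5], [2]], Q = [[1, 3, 4, 5], [2]].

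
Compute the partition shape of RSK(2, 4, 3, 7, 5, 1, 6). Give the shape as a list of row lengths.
[4, 2, 1]

Row-insert each entry into an empty tableau.

After inserting 2: P = [[2]].
After inserting 4: P = [[2, 4]].
After inserting 3: P = [[2, 3], [4]].
After inserting 7: P = [[2, 3, 7], [4]].
After inserting 5: P = [[2, 3, 5], [4, 7]].
After inserting 1: P = [[1, 3, 5], [2, 7], [4]].
After inserting 6: P = [[1, 3, 5, 6], [2, 7], [4]].

The final insertion tableau P = [[1, 3, 5, 6], [2, 7], [4]] has shape [4, 2, 1].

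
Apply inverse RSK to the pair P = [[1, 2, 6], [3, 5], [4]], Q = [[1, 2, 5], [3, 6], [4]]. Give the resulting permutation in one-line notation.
4 5 3 1 6 2

Reverse the RSK construction: for i from n down to 1, find the cell of Q containing i, remove the entry at that cell from P, and reverse-bump it up through P; the value ejected from row 1 is w(i).

Step i=6: Q has 6 at row 2, column 2; remove 5 from row 2 of P and reverse-bump: 5 enters row 1 and ejects 2. So w(6) = 2. P is now [[1, 5, 6], [3], [4]].
Step i=5: Q has 5 at row 1, column 3; remove that cell from P, ejecting 6. So w(5) = 6. P is now [[1, 5], [3], [4]].
Step i=4: Q has 4 at row 3, column 1; remove 4 from row 3 of P and reverse-bump: 4 enters row 2 and ejects 3; 3 enters row 1 and ejects 1. So w(4) = 1. P is now [[3, 5], [4]].
Step i=3: Q has 3 at row 2, column 1; remove 4 from row 2 of P and reverse-bump: 4 enters row 1 and ejects 3. So w(3) = 3. P is now [[4, 5]].
Step i=2: Q has 2 at row 1, column 2; remove that cell from P, ejecting 5. So w(2) = 5. P is now [[4]].
Step i=1: Q has 1 at row 1, column 1; remove that cell from P, ejecting 4. So w(1) = 4. P is now [].

So w = 4 5 3 1 6 2.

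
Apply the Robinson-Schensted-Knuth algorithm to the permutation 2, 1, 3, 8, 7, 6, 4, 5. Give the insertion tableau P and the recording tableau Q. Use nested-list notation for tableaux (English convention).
Insert each entry of the permutation into P by Schensted row insertion, recording in Q the position of each new cell.

Insert 2: appended to row 1. P = [[2]].
Insert 1: 1 bumps 2 from row 1; 2 starts row 2. P = [[1], [2]].
Insert 3: appended to row 1. P = [[1, 3], [2]].
Insert 8: appended to row 1. P = [[1, 3, 8], [2]].
Insert 7: 7 bumps 8 from row 1; 8 appends to row 2. P = [[1, 3, 7], [2, 8]].
Insert 6: 6 bumps 7 from row 1; 7 bumps 8 from row 2; 8 starts row 3. P = [[1, 3, 6], [2, 7], [8]].
Insert 4: 4 bumps 6 from row 1; 6 bumps 7 from row 2; 7 bumps 8 from row 3; 8 starts row 4. P = [[1, 3, 4], [2, 6], [7], [8]].
Insert 5: appended to row 1. P = [[1, 3, 4, 5], [2, 6], [7], [8]].

So P = [[1, 3, 4, 5], [2, 6], [7], [8]], Q = [[1, 3, 4, 8], [2, 5], [6], [7]].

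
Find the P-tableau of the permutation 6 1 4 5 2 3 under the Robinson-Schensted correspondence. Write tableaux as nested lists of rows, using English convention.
Insert 6: appended to row 1. P = [[6]].
Insert 1: 1 bumps 6 from row 1; 6 starts row 2. P = [[1], [6]].
Insert 4: appended to row 1. P = [[1, 4], [6]].
Insert 5: appended to row 1. P = [[1, 4, 5], [6]].
Insert 2: 2 bumps 4 from row 1; 4 bumps 6 from row 2; 6 starts row 3. P = [[1, 2, 5], [4], [6]].
Insert 3: 3 bumps 5 from row 1; 5 appends to row 2. P = [[1, 2, 3], [4, 5], [6]].

So P = [[1, 2, 3], [4, 5], [6]].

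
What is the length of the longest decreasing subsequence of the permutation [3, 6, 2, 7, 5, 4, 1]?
4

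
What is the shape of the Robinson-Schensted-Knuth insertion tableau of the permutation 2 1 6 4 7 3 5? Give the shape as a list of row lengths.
Row-insert each entry into an empty tableau.

After inserting 2: P = [[2]].
After inserting 1: P = [[1], [2]].
After inserting 6: P = [[1, 6], [2]].
After inserting 4: P = [[1, 4], [2, 6]].
After inserting 7: P = [[1, 4, 7], [2, 6]].
After inserting 3: P = [[1, 3, 7], [2, 4], [6]].
After inserting 5: P = [[1, 3, 5], [2, 4, 7], [6]].

The final insertion tableau P = [[1, 3, 5], [2, 4, 7], [6]] has shape [3, 3, 1].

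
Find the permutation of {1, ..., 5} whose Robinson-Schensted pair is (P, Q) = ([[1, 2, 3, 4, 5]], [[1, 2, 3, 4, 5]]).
Reverse the RSK construction: for i from n down to 1, find the cell of Q containing i, remove the entry at that cell from P, and reverse-bump it up through P; the value ejected from row 1 is w(i).

Step i=5: Q has 5 at row 1, column 5; remove that cell from P, ejecting 5. So w(5) = 5. P is now [[1, 2, 3, 4]].
Step i=4: Q has 4 at row 1, column 4; remove that cell from P, ejecting 4. So w(4) = 4. P is now [[1, 2, 3]].
Step i=3: Q has 3 at row 1, column 3; remove that cell from P, ejecting 3. So w(3) = 3. P is now [[1, 2]].
Step i=2: Q has 2 at row 1, column 2; remove that cell from P, ejecting 2. So w(2) = 2. P is now [[1]].
Step i=1: Q has 1 at row 1, column 1; remove that cell from P, ejecting 1. So w(1) = 1. P is now [].

So w = 1 2 3 4 5.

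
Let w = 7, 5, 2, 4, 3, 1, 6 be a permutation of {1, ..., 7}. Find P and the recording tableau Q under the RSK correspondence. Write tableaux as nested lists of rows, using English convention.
P = [[1, 3, 6], [2], [4], [5], [7]], Q = [[1, 4, 7], [2], [3], [5], [6]]

Insert each entry of the permutation into P by Schensted row insertion, recording in Q the position of each new cell.

Insert 7: appended to row 1. P = [[7]].
Insert 5: 5 bumps 7 from row 1; 7 starts row 2. P = [[5], [7]].
Insert 2: 2 bumps 5 from row 1; 5 bumps 7 from row 2; 7 starts row 3. P = [[2], [5], [7]].
Insert 4: appended to row 1. P = [[2, 4], [5], [7]].
Insert 3: 3 bumps 4 from row 1; 4 bumps 5 from row 2; 5 bumps 7 from row 3; 7 starts row 4. P = [[2, 3], [4], [5], [7]].
Insert 1: 1 bumps 2 from row 1; 2 bumps 4 from row 2; 4 bumps 5 from row 3; 5 bumps 7 from row 4; 7 starts row 5. P = [[1, 3], [2], [4], [5], [7]].
Insert 6: appended to row 1. P = [[1, 3, 6], [2], [4], [5], [7]].

So P = [[1, 3, 6], [2], [4], [5], [7]], Q = [[1, 4, 7], [2], [3], [5], [6]].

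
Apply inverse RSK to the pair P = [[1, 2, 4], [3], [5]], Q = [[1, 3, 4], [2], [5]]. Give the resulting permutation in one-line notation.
Reverse the RSK construction: for i from n down to 1, find the cell of Q containing i, remove the entry at that cell from P, and reverse-bump it up through P; the value ejected from row 1 is w(i).

Step i=5: Q has 5 at row 3, column 1; remove 5 from row 3 of P and reverse-bump: 5 enters row 2 and ejects 3; 3 enters row 1 and ejects 2. So w(5) = 2. P is now [[1, 3, 4], [5]].
Step i=4: Q has 4 at row 1, column 3; remove that cell from P, ejecting 4. So w(4) = 4. P is now [[1, 3], [5]].
Step i=3: Q has 3 at row 1, column 2; remove that cell from P, ejecting 3. So w(3) = 3. P is now [[1], [5]].
Step i=2: Q has 2 at row 2, column 1; remove 5 from row 2 of P and reverse-bump: 5 enters row 1 and ejects 1. So w(2) = 1. P is now [[5]].
Step i=1: Q has 1 at row 1, column 1; remove that cell from P, ejecting 5. So w(1) = 5. P is now [].

So w = 5 1 3 4 2.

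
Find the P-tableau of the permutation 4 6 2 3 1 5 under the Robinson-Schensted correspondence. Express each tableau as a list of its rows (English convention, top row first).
P = [[1, 3, 5], [2, 6], [4]]

Insert 4: appended to row 1. P = [[4]].
Insert 6: appended to row 1. P = [[4, 6]].
Insert 2: 2 bumps 4 from row 1; 4 starts row 2. P = [[2, 6], [4]].
Insert 3: 3 bumps 6 from row 1; 6 appends to row 2. P = [[2, 3], [4, 6]].
Insert 1: 1 bumps 2 from row 1; 2 bumps 4 from row 2; 4 starts row 3. P = [[1, 3], [2, 6], [4]].
Insert 5: appended to row 1. P = [[1, 3, 5], [2, 6], [4]].

So P = [[1, 3, 5], [2, 6], [4]].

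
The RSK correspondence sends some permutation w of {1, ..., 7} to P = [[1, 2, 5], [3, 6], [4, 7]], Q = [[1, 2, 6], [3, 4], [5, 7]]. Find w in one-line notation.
Reverse the RSK construction: for i from n down to 1, find the cell of Q containing i, remove the entry at that cell from P, and reverse-bump it up through P; the value ejected from row 1 is w(i).

Step i=7: Q has 7 at row 3, column 2; remove 7 from row 3 of P and reverse-bump: 7 enters row 2 and ejects 6; 6 enters row 1 and ejects 5. So w(7) = 5. P is now [[1, 2, 6], [3, 7], [4]].
Step i=6: Q has 6 at row 1, column 3; remove that cell from P, ejecting 6. So w(6) = 6. P is now [[1, 2], [3, 7], [4]].
Step i=5: Q has 5 at row 3, column 1; remove 4 from row 3 of P and reverse-bump: 4 enters row 2 and ejects 3; 3 enters row 1 and ejects 2. So w(5) = 2. P is now [[1, 3], [4, 7]].
Step i=4: Q has 4 at row 2, column 2; remove 7 from row 2 of P and reverse-bump: 7 enters row 1 and ejects 3. So w(4) = 3. P is now [[1, 7], [4]].
Step i=3: Q has 3 at row 2, column 1; remove 4 from row 2 of P and reverse-bump: 4 enters row 1 and ejects 1. So w(3) = 1. P is now [[4, 7]].
Step i=2: Q has 2 at row 1, column 2; remove that cell from P, ejecting 7. So w(2) = 7. P is now [[4]].
Step i=1: Q has 1 at row 1, column 1; remove that cell from P, ejecting 4. So w(1) = 4. P is now [].

So w = 4 7 1 3 2 6 5.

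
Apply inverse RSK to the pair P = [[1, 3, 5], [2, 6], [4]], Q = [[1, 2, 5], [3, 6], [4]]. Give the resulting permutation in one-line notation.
2 4 3 1 6 5

Reverse the RSK construction: for i from n down to 1, find the cell of Q containing i, remove the entry at that cell from P, and reverse-bump it up through P; the value ejected from row 1 is w(i).

Step i=6: Q has 6 at row 2, column 2; remove 6 from row 2 of P and reverse-bump: 6 enters row 1 and ejects 5. So w(6) = 5. P is now [[1, 3, 6], [2], [4]].
Step i=5: Q has 5 at row 1, column 3; remove that cell from P, ejecting 6. So w(5) = 6. P is now [[1, 3], [2], [4]].
Step i=4: Q has 4 at row 3, column 1; remove 4 from row 3 of P and reverse-bump: 4 enters row 2 and ejects 2; 2 enters row 1 and ejects 1. So w(4) = 1. P is now [[2, 3], [4]].
Step i=3: Q has 3 at row 2, column 1; remove 4 from row 2 of P and reverse-bump: 4 enters row 1 and ejects 3. So w(3) = 3. P is now [[2, 4]].
Step i=2: Q has 2 at row 1, column 2; remove that cell from P, ejecting 4. So w(2) = 4. P is now [[2]].
Step i=1: Q has 1 at row 1, column 1; remove that cell from P, ejecting 2. So w(1) = 2. P is now [].

So w = 2 4 3 1 6 5.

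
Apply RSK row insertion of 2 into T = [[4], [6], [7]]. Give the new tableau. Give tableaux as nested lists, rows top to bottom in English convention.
[[2], [4], [6], [7]]

In row 1, 2 replaces 4 (the leftmost entry greater than 2); 4 is bumped to row 2. In row 2, 4 replaces 6 (the leftmost entry greater than 4); 6 is bumped to row 3. In row 3, 6 replaces 7 (the leftmost entry greater than 6); 7 is bumped to row 4. 7 starts a new row 4. The new tableau is [[2], [4], [6], [7]].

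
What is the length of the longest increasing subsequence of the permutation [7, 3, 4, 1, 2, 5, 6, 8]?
5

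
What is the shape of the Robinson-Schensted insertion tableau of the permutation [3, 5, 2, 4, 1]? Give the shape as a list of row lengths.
RSK row insertion gives P = [[1, 4], [2, 5], [3]], which has shape [2, 2, 1].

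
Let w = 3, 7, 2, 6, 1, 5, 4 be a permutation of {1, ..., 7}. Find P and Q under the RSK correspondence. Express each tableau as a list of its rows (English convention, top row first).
Insert each entry of the permutation into P by Schensted row insertion, recording in Q the position of each new cell.

After inserting 3: P = [[3]].
After inserting 7: P = [[3, 7]].
After inserting 2: P = [[2, 7], [3]].
After inserting 6: P = [[2, 6], [3, 7]].
After inserting 1: P = [[1, 6], [2, 7], [3]].
After inserting 5: P = [[1, 5], [2, 6], [3, 7]].
After inserting 4: P = [[1, 4], [2, 5], [3, 6], [7]].

So P = [[1, 4], [2, 5], [3, 6], [7]], Q = [[1, 2], [3, 4], [5, 6], [7]].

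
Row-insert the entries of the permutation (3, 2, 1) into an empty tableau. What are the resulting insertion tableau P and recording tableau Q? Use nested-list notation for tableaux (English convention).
P = [[1], [2], [3]], Q = [[1], [2], [3]]

Insert each entry of the permutation into P by Schensted row insertion, recording in Q the position of each new cell.

After inserting 3: P = [[3]].
After inserting 2: P = [[2], [3]].
After inserting 1: P = [[1], [2], [3]].

So P = [[1], [2], [3]], Q = [[1], [2], [3]].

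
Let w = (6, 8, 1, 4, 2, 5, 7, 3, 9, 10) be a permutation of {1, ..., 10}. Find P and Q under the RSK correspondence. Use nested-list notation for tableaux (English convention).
P = [[1, 2, 3, 7, 9, 10], [4, 5], [6, 8]], Q = [[1, 2, 6, 7, 9, 10], [3, 4], [5, 8]]

Insert each entry of the permutation into P by Schensted row insertion, recording in Q the position of each new cell.

Insert 6: appended to row 1. P = [[6]], Q = [[1]].
Insert 8: appended to row 1. P = [[6, 8]], Q = [[1, 2]].
Insert 1: 1 bumps 6 from row 1; 6 starts row 2. P = [[1, 8], [6]], Q = [[1, 2], [3]].
Insert 4: 4 bumps 8 from row 1; 8 appends to row 2. P = [[1, 4], [6, 8]], Q = [[1, 2], [3, 4]].
Insert 2: 2 bumps 4 from row 1; 4 bumps 6 from row 2; 6 starts row 3. P = [[1, 2], [4, 8], [6]], Q = [[1, 2], [3, 4], [5]].
Insert 5: appended to row 1. P = [[1, 2, 5], [4, 8], [6]], Q = [[1, 2, 6], [3, 4], [5]].
Insert 7: appended to row 1. P = [[1, 2, 5, 7], [4, 8], [6]], Q = [[1, 2, 6, 7], [3, 4], [5]].
Insert 3: 3 bumps 5 from row 1; 5 bumps 8 from row 2; 8 appends to row 3. P = [[1, 2, 3, 7], [4, 5], [6, 8]], Q = [[1, 2, 6, 7], [3, 4], [5, 8]].
Insert 9: appended to row 1. P = [[1, 2, 3, 7, 9], [4, 5], [6, 8]], Q = [[1, 2, 6, 7, 9], [3, 4], [5, 8]].
Insert 10: appended to row 1. P = [[1, 2, 3, 7, 9, 10], [4, 5], [6, 8]], Q = [[1, 2, 6, 7, 9, 10], [3, 4], [5, 8]].

So P = [[1, 2, 3, 7, 9, 10], [4, 5], [6, 8]], Q = [[1, 2, 6, 7, 9, 10], [3, 4], [5, 8]].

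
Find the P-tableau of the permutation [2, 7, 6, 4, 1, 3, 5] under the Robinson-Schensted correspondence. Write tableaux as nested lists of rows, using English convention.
After inserting 2: P = [[2]].
After inserting 7: P = [[2, 7]].
After inserting 6: P = [[2, 6], [7]].
After inserting 4: P = [[2, 4], [6], [7]].
After inserting 1: P = [[1, 4], [2], [6], [7]].
After inserting 3: P = [[1, 3], [2, 4], [6], [7]].
After inserting 5: P = [[1, 3, 5], [2, 4], [6], [7]].

So P = [[1, 3, 5], [2, 4], [6], [7]].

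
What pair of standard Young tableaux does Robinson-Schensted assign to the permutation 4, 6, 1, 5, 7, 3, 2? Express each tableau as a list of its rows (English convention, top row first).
Insert each entry of the permutation into P by Schensted row insertion, recording in Q the position of each new cell.

Insert 4: appended to row 1. P = [[4]].
Insert 6: appended to row 1. P = [[4, 6]].
Insert 1: 1 bumps 4 from row 1; 4 starts row 2. P = [[1, 6], [4]].
Insert 5: 5 bumps 6 from row 1; 6 appends to row 2. P = [[1, 5], [4, 6]].
Insert 7: appended to row 1. P = [[1, 5, 7], [4, 6]].
Insert 3: 3 bumps 5 from row 1; 5 bumps 6 from row 2; 6 starts row 3. P = [[1, 3, 7], [4, 5], [6]].
Insert 2: 2 bumps 3 from row 1; 3 bumps 4 from row 2; 4 bumps 6 from row 3; 6 starts row 4. P = [[1, 2, 7], [3, 5], [4], [6]].

So P = [[1, 2, 7], [3, 5], [4], [6]], Q = [[1, 2, 5], [3, 4], [6], [7]].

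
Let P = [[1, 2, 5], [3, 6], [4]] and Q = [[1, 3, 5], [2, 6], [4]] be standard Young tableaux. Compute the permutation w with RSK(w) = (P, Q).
Reverse the RSK construction: for i from n down to 1, find the cell of Q containing i, remove the entry at that cell from P, and reverse-bump it up through P; the value ejected from row 1 is w(i).

Step i=6: Q has 6 at row 2, column 2; remove 6 from row 2 of P and reverse-bump: 6 enters row 1 and ejects 5. So w(6) = 5. P is now [[1, 2, 6], [3], [4]].
Step i=5: Q has 5 at row 1, column 3; remove that cell from P, ejecting 6. So w(5) = 6. P is now [[1, 2], [3], [4]].
Step i=4: Q has 4 at row 3, column 1; remove 4 from row 3 of P and reverse-bump: 4 enters row 2 and ejects 3; 3 enters row 1 and ejects 2. So w(4) = 2. P is now [[1, 3], [4]].
Step i=3: Q has 3 at row 1, column 2; remove that cell from P, ejecting 3. So w(3) = 3. P is now [[1], [4]].
Step i=2: Q has 2 at row 2, column 1; remove 4 from row 2 of P and reverse-bump: 4 enters row 1 and ejects 1. So w(2) = 1. P is now [[4]].
Step i=1: Q has 1 at row 1, column 1; remove that cell from P, ejecting 4. So w(1) = 4. P is now [].

So w = 4 1 3 2 6 5.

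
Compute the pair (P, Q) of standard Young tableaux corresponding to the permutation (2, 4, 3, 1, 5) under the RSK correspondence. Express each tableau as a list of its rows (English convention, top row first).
P = [[1, 3, 5], [2], [4]], Q = [[1, 2, 5], [3], [4]]

Insert each entry of the permutation into P by Schensted row insertion, recording in Q the position of each new cell.

After inserting 2: P = [[2]].
After inserting 4: P = [[2, 4]].
After inserting 3: P = [[2, 3], [4]].
After inserting 1: P = [[1, 3], [2], [4]].
After inserting 5: P = [[1, 3, 5], [2], [4]].

So P = [[1, 3, 5], [2], [4]], Q = [[1, 2, 5], [3], [4]].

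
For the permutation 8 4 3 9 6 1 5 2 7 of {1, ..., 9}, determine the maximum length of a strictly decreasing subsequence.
4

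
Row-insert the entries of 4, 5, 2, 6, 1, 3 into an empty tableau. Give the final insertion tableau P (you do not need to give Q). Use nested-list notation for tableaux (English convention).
P = [[1, 3, 6], [2, 5], [4]]

After inserting 4: P = [[4]].
After inserting 5: P = [[4, 5]].
After inserting 2: P = [[2, 5], [4]].
After inserting 6: P = [[2, 5, 6], [4]].
After inserting 1: P = [[1, 5, 6], [2], [4]].
After inserting 3: P = [[1, 3, 6], [2, 5], [4]].

So P = [[1, 3, 6], [2, 5], [4]].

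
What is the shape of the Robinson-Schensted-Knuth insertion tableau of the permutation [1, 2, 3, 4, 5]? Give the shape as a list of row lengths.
Row-insert each entry into an empty tableau.

After inserting 1: P = [[1]].
After inserting 2: P = [[1, 2]].
After inserting 3: P = [[1, 2, 3]].
After inserting 4: P = [[1, 2, 3, 4]].
After inserting 5: P = [[1, 2, 3, 4, 5]].

The final insertion tableau P = [[1, 2, 3, 4, 5]] has shape [5].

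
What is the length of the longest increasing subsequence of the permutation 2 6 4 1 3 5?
3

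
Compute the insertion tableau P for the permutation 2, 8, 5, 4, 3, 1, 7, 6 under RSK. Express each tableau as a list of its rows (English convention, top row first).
P = [[1, 3, 6], [2, 7], [4], [5], [8]]

Insert 2: appended to row 1. P = [[2]].
Insert 8: appended to row 1. P = [[2, 8]].
Insert 5: 5 bumps 8 from row 1; 8 starts row 2. P = [[2, 5], [8]].
Insert 4: 4 bumps 5 from row 1; 5 bumps 8 from row 2; 8 starts row 3. P = [[2, 4], [5], [8]].
Insert 3: 3 bumps 4 from row 1; 4 bumps 5 from row 2; 5 bumps 8 from row 3; 8 starts row 4. P = [[2, 3], [4], [5], [8]].
Insert 1: 1 bumps 2 from row 1; 2 bumps 4 from row 2; 4 bumps 5 from row 3; 5 bumps 8 from row 4; 8 starts row 5. P = [[1, 3], [2], [4], [5], [8]].
Insert 7: appended to row 1. P = [[1, 3, 7], [2], [4], [5], [8]].
Insert 6: 6 bumps 7 from row 1; 7 appends to row 2. P = [[1, 3, 6], [2, 7], [4], [5], [8]].

So P = [[1, 3, 6], [2, 7], [4], [5], [8]].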